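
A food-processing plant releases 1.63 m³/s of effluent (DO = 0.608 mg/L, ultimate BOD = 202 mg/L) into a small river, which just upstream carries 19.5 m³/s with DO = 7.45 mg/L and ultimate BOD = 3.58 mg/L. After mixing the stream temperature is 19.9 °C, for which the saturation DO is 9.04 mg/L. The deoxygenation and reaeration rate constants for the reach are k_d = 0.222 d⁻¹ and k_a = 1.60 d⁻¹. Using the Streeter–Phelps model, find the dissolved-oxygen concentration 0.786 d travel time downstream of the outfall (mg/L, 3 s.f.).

Mixed DO = (19.5×7.45 + 1.63×0.608)/(19.5+1.63) = 146.3/21.13 = 6.922 mg/L.
Mixed L₀ = (19.5×3.58 + 1.63×202)/(21.13) = 399.1/21.13 = 18.89 mg/L.
Initial deficit D₀ = C_s − DO₀ = 9.04 − 6.922 = 2.118 mg/L.
D(0.786) = [0.222×18.89/(1.60−0.222)](e^(−0.222×0.786) − e^(−1.60×0.786)) + 2.118 e^(−1.60×0.786)
= 3.043 × (0.8399 − 0.2843) + 2.118 × 0.2843 = 2.293 mg/L.
DO = 9.04 − 2.293 = 6.747 mg/L.

DO ≈ 6.75 mg/L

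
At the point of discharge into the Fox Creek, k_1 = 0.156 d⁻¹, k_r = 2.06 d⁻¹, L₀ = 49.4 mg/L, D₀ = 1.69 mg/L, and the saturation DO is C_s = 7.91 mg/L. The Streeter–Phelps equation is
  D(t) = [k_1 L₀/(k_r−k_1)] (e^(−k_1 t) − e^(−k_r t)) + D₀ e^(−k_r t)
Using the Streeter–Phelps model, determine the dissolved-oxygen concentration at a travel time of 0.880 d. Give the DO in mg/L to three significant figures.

DO ≈ 4.77 mg/L

k_1 L₀/(k_r−k_1) = 0.156×49.4/(2.06−0.156) = 7.706/1.904 = 4.047 mg/L.
e^(−k_1 t) = e^(−0.156×0.8800) = 0.8717; e^(−k_r t) = e^(−2.06×0.8800) = 0.1632.
D = 4.047 × (0.8717 − 0.1632) + 1.69 × 0.1632 = 2.868 + 0.2758 = 3.144 mg/L.
DO = C_s − D = 7.91 − 3.144 = 4.766 mg/L.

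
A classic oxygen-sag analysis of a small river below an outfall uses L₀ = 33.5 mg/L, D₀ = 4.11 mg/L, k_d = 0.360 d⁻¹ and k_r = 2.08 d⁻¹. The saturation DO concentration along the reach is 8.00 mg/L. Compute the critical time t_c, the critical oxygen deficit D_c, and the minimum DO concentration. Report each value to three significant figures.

t_c ≈ 0.507 d; D_c ≈ 4.83 mg/L; min DO ≈ 3.17 mg/L

With k_r/k_d = 5.778 and 1 − D₀(k_r−k_d)/(k_d L₀) = 0.4138,
t_c = ln(5.778 × 0.4138) / (2.08 − 0.360) = ln(2.391) / 1.720 = 0.8717/1.720 = 0.5068 d.
D_c = (k_d/k_r) L₀ e^(−k_d t_c) = (0.360/2.08) × 33.5 × e^(−0.360×0.5068) = 0.1731 × 33.5 × 0.8332 = 4.831 mg/L.
Minimum DO = C_s − D_c = 8.00 − 4.831 = 3.169 mg/L.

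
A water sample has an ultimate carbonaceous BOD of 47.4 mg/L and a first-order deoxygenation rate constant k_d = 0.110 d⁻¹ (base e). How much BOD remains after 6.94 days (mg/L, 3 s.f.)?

L_t = L₀ e^(−k_d t) = 47.4 × e^(−0.110×6.94) = 47.4 × 0.4661 = 22.09 mg/L.

L ≈ 22.1 mg/L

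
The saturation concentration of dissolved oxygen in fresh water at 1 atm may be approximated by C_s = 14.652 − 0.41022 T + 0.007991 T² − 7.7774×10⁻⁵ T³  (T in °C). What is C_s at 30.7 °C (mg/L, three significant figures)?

C_s = 14.652 − 0.41022×30.7 + 0.007991×30.7² − 7.7774×10⁻⁵×30.7³ = 7.339 mg/L.

C_s ≈ 7.34 mg/L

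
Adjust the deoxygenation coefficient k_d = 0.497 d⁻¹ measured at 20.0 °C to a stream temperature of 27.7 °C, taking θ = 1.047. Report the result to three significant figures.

k_d ≈ 0.708 d⁻¹

k_d(T₂) = k_d(T₁) · θ^(T₂−T₁) = 0.497 × 1.047^(27.7−20.0)
= 0.497 × 1.047^7.70 = 0.497 × 1.424 = 0.7079 d⁻¹.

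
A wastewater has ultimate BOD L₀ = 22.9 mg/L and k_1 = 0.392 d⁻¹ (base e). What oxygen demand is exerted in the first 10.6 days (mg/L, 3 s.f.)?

y_t = L₀(1 − e^(−k_1 t)) = 22.9 × (1 − e^(−0.392×10.6))
= 22.9 × (1 − 0.01568) = 22.9 × 0.9843 = 22.54 mg/L.

y ≈ 22.5 mg/L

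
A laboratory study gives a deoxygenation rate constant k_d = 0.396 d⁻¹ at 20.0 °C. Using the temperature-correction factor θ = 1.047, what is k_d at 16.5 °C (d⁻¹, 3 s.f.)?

k_d ≈ 0.337 d⁻¹

k_d(T₂) = k_d(T₁) · θ^(T₂−T₁) = 0.396 × 1.047^(16.5−20.0)
= 0.396 × 1.047^-3.50 = 0.396 × 0.8515 = 0.3372 d⁻¹.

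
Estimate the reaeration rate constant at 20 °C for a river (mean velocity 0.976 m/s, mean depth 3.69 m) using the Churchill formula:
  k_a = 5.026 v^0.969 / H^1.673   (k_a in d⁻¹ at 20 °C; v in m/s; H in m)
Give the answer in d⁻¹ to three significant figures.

k_a ≈ 0.553 d⁻¹

k_a = 5.026 × 0.976^0.969 / 3.69^1.673 = 5.026 × 0.9767 / 8.885 = 0.5525 d⁻¹.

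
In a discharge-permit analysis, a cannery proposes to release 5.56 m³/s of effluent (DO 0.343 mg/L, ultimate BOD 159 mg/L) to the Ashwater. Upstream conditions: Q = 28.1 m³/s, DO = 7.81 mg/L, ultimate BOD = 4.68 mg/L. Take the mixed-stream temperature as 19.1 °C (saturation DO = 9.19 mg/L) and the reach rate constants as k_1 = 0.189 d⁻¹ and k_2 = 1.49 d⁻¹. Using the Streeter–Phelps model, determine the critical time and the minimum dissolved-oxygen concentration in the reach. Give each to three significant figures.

Mixed DO = (28.1×7.81 + 5.56×0.343)/(28.1+5.56) = 221.4/33.66 = 6.577 mg/L.
Mixed L₀ = (28.1×4.68 + 5.56×159)/(33.66) = 1016/33.66 = 30.17 mg/L.
Initial deficit D₀ = C_s − DO₀ = 9.19 − 6.577 = 2.613 mg/L.
t_c = (1/1.301) ln[(1.49/0.189)(1 − 2.613×1.301/(0.189×30.17))] = 0.7686 × ln(3.183) = 0.8899 d.
D_c = (0.189/1.49) × 30.17 × e^(−0.189×0.8899) = 0.1268 × 30.17 × 0.8452 = 3.235 mg/L.
Minimum DO = 9.19 − 3.235 = 5.955 mg/L.

t_c ≈ 0.890 d; minimum DO ≈ 5.96 mg/L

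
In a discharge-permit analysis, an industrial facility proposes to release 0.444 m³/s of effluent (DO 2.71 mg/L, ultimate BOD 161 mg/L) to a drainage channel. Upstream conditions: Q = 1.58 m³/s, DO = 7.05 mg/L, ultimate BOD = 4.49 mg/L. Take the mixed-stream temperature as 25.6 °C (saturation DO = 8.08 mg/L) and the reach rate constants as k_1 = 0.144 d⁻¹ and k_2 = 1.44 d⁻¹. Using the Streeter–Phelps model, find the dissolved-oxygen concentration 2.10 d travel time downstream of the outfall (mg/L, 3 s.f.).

Mixed DO = (1.58×7.05 + 0.444×2.71)/(1.58+0.444) = 12.34/2.024 = 6.098 mg/L.
Mixed L₀ = (1.58×4.49 + 0.444×161)/(2.024) = 78.58/2.024 = 38.82 mg/L.
Initial deficit D₀ = C_s − DO₀ = 8.08 − 6.098 = 1.982 mg/L.
D(2.10) = [0.144×38.82/(1.44−0.144)](e^(−0.144×2.10) − e^(−1.44×2.10)) + 1.982 e^(−1.44×2.10)
= 4.314 × (0.7390 − 0.04861) + 1.982 × 0.04861 = 3.075 mg/L.
DO = 8.08 − 3.075 = 5.005 mg/L.

DO ≈ 5.01 mg/L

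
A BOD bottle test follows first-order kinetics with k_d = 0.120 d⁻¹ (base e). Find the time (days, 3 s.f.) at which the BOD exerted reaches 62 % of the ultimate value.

y/L₀ = 1 − e^(−k_d t) = 0.62 ⇒ e^(−k_d t) = 0.380
t = −ln(0.380) / 0.120 = 0.9676 / 0.120 = 8.063 d.

t ≈ 8.06 d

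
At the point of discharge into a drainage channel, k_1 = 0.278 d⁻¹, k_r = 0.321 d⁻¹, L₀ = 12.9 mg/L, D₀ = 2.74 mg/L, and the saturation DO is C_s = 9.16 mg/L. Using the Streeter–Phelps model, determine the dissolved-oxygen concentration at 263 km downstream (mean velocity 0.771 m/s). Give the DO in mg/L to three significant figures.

Travel time t = x/v = 263 km / (0.771 m/s) = 263000 m / 0.771 m/s = 341100 s = 3.948 d.
k_1 L₀/(k_r−k_1) = 0.278×12.9/(0.321−0.278) = 3.586/0.04300 = 83.40 mg/L.
e^(−k_1 t) = e^(−0.278×3.948) = 0.3337; e^(−k_r t) = e^(−0.321×3.948) = 0.2816.
D = 83.40 × (0.3337 − 0.2816) + 2.74 × 0.2816 = 4.345 + 0.7715 = 5.117 mg/L.
DO = C_s − D = 9.16 − 5.117 = 4.043 mg/L.

DO ≈ 4.04 mg/L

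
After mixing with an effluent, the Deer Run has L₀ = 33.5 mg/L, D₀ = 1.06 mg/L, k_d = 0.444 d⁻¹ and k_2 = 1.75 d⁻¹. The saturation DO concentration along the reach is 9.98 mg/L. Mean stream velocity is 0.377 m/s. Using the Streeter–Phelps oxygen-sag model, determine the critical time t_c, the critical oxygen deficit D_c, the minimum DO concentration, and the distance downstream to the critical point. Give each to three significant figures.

At the critical point dD/dt = 0, so k_d L₀ e^(−k_d t) = k_2 D. Substituting D(t) from the Streeter–Phelps equation and solving for t gives
t_c = ln[(k_2/k_d)(1 − D₀(k_2−k_d)/(k_d L₀))] / (k_2−k_d).
Here k_2−k_d = 1.306 d⁻¹ and 1 − D₀(k_2−k_d)/(k_d L₀) = 1 − 1.06×1.306/(0.444×33.5) = 0.9069, so
t_c = ln(3.941 × 0.9069) / 1.306 = 1.274 / 1.306 = 0.9754 d.
D_c = (k_d/k_2) L₀ e^(−k_d t_c) = (0.444/1.75) × 33.5 × e^(−0.444×0.9754) = 0.2537 × 33.5 × 0.6485 = 5.512 mg/L.
Minimum DO = C_s − D_c = 9.98 − 5.512 = 4.468 mg/L.
x_c = v t_c = 0.377 m/s × 0.9754 d × 86400 s/d = 31770 m ≈ 31.8 km.

t_c ≈ 0.975 d; D_c ≈ 5.51 mg/L; min DO ≈ 4.47 mg/L; x_c ≈ 31.8 km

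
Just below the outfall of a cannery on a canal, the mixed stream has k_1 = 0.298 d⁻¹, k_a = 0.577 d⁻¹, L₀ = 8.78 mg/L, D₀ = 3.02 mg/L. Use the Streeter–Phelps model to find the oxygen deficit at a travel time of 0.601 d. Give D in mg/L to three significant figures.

k_1 L₀/(k_a−k_1) = 0.298×8.78/(0.577−0.298) = 2.616/0.2790 = 9.378 mg/L.
e^(−k_1 t) = e^(−0.298×0.6010) = 0.8360; e^(−k_a t) = e^(−0.577×0.6010) = 0.7070.
D = 9.378 × (0.8360 − 0.7070) + 3.02 × 0.7070 = 1.210 + 2.135 = 3.345 mg/L.

D ≈ 3.35 mg/L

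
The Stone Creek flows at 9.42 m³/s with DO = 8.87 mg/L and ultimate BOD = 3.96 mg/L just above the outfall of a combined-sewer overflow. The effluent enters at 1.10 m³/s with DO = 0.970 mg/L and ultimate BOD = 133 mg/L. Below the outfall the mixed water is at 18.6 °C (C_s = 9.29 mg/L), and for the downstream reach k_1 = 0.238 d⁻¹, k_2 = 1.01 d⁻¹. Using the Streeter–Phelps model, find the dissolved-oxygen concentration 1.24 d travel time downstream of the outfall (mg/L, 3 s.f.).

Mixed DO = (9.42×8.87 + 1.10×0.970)/(9.42+1.10) = 84.62/10.52 = 8.044 mg/L.
Mixed L₀ = (9.42×3.96 + 1.10×133)/(10.52) = 183.6/10.52 = 17.45 mg/L.
Initial deficit D₀ = C_s − DO₀ = 9.29 − 8.044 = 1.246 mg/L.
D(1.24) = [0.238×17.45/(1.01−0.238)](e^(−0.238×1.24) − e^(−1.01×1.24)) + 1.246 e^(−1.01×1.24)
= 5.381 × (0.7444 − 0.2858) + 1.246 × 0.2858 = 2.824 mg/L.
DO = 9.29 − 2.824 = 6.466 mg/L.

DO ≈ 6.47 mg/L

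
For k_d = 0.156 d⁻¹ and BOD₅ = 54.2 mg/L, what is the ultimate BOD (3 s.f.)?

BOD₅ = L₀(1 − e^(−5k_d)) ⇒ L₀ = BOD₅ / (1 − e^(−5×0.156))
= 54.2 / (1 − 0.4584) = 54.2 / 0.5416 = 100.1 mg/L.

L₀ ≈ 100 mg/L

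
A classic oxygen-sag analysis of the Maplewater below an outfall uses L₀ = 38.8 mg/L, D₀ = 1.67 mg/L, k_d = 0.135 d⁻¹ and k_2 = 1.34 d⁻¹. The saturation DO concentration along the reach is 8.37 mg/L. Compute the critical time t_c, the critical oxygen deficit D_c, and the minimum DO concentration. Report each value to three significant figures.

At the critical point dD/dt = 0, so k_d L₀ e^(−k_d t) = k_2 D. Substituting D(t) from the Streeter–Phelps equation and solving for t gives
t_c = ln[(k_2/k_d)(1 − D₀(k_2−k_d)/(k_d L₀))] / (k_2−k_d).
Here k_2−k_d = 1.205 d⁻¹ and 1 − D₀(k_2−k_d)/(k_d L₀) = 1 − 1.67×1.205/(0.135×38.8) = 0.6158, so
t_c = ln(9.926 × 0.6158) / 1.205 = 1.810 / 1.205 = 1.502 d.
D_c = (k_d/k_2) L₀ e^(−k_d t_c) = (0.135/1.34) × 38.8 × e^(−0.135×1.502) = 0.1007 × 38.8 × 0.8164 = 3.191 mg/L.
Minimum DO = C_s − D_c = 8.37 − 3.191 = 5.179 mg/L.

t_c ≈ 1.50 d; D_c ≈ 3.19 mg/L; min DO ≈ 5.18 mg/L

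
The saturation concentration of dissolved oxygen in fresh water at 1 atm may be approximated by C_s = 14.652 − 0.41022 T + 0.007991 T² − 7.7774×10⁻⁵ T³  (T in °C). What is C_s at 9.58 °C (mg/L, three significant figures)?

C_s ≈ 11.4 mg/L

C_s = 14.652 − 0.41022×9.58 + 0.007991×9.58² − 7.7774×10⁻⁵×9.58³ = 11.39 mg/L.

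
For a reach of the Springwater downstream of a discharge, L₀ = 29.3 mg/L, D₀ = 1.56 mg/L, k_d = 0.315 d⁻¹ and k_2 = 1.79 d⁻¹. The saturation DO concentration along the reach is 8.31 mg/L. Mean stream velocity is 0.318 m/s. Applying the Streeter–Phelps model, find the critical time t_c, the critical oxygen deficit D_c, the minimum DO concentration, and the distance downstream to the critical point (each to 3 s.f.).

t_c ≈ 0.983 d; D_c ≈ 3.78 mg/L; min DO ≈ 4.53 mg/L; x_c ≈ 27.0 km

With k_2/k_d = 5.683 and 1 − D₀(k_2−k_d)/(k_d L₀) = 0.7507,
t_c = ln(5.683 × 0.7507) / (1.79 − 0.315) = ln(4.266) / 1.475 = 1.451/1.475 = 0.9835 d.
D_c = (k_d/k_2) L₀ e^(−k_d t_c) = (0.315/1.79) × 29.3 × e^(−0.315×0.9835) = 0.1760 × 29.3 × 0.7336 = 3.783 mg/L.
Minimum DO = C_s − D_c = 8.31 − 3.783 = 4.527 mg/L.
x_c = v t_c = 0.318 m/s × 0.9835 d × 86400 s/d = 27020 m ≈ 27.0 km.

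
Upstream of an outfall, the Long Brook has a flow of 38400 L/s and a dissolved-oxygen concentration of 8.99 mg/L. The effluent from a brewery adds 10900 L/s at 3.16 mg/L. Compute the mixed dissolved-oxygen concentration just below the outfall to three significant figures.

7.70 mg/L

Flow-weighted mixing: C = (Q_r C_r + Q_w C_w)/(Q_r + Q_w)
= (38400×8.99 + 10900×3.16)/(38400 + 10900) = 379700/49300 = 7.701 mg/L.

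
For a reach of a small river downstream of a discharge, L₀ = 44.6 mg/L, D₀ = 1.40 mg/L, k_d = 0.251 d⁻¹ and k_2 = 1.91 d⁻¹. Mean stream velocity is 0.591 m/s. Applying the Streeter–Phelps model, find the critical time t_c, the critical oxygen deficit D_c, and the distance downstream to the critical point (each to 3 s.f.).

At the critical point dD/dt = 0, so k_d L₀ e^(−k_d t) = k_2 D. Substituting D(t) from the Streeter–Phelps equation and solving for t gives
t_c = ln[(k_2/k_d)(1 − D₀(k_2−k_d)/(k_d L₀))] / (k_2−k_d).
Here k_2−k_d = 1.659 d⁻¹ and 1 − D₀(k_2−k_d)/(k_d L₀) = 1 − 1.40×1.659/(0.251×44.6) = 0.7925, so
t_c = ln(7.610 × 0.7925) / 1.659 = 1.797 / 1.659 = 1.083 d.
D_c = (k_d/k_2) L₀ e^(−k_d t_c) = (0.251/1.91) × 44.6 × e^(−0.251×1.083) = 0.1314 × 44.6 × 0.7620 = 4.466 mg/L.
x_c = v t_c = 0.591 m/s × 1.083 d × 86400 s/d = 55310 m ≈ 55.3 km.

t_c ≈ 1.08 d; D_c ≈ 4.47 mg/L; x_c ≈ 55.3 km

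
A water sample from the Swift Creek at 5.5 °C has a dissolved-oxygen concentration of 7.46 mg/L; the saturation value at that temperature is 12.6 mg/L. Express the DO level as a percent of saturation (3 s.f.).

59.2 % saturation

% saturation = C/C_s × 100 = 7.46/12.6 × 100 = 59.2 %.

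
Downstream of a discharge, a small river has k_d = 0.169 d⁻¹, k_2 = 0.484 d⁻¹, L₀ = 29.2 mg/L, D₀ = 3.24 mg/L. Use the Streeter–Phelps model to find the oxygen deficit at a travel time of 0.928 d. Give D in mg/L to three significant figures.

D ≈ 5.46 mg/L

k_d L₀/(k_2−k_d) = 0.169×29.2/(0.484−0.169) = 4.935/0.3150 = 15.67 mg/L.
e^(−k_d t) = e^(−0.169×0.9280) = 0.8548; e^(−k_2 t) = e^(−0.484×0.9280) = 0.6382.
D = 15.67 × (0.8548 − 0.6382) + 3.24 × 0.6382 = 3.394 + 2.068 = 5.462 mg/L.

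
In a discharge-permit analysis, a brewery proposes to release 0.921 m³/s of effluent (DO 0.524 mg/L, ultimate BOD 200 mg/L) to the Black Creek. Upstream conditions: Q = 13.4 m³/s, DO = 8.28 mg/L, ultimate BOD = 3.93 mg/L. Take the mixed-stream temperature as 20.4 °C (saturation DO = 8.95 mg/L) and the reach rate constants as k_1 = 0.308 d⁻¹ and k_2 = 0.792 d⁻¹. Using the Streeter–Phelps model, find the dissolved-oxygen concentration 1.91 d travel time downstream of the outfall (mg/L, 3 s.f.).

Mixed DO = (13.4×8.28 + 0.921×0.524)/(13.4+0.921) = 111.4/14.32 = 7.781 mg/L.
Mixed L₀ = (13.4×3.93 + 0.921×200)/(14.32) = 236.9/14.32 = 16.54 mg/L.
Initial deficit D₀ = C_s − DO₀ = 8.95 − 7.781 = 1.169 mg/L.
D(1.91) = [0.308×16.54/(0.792−0.308)](e^(−0.308×1.91) − e^(−0.792×1.91)) + 1.169 e^(−0.792×1.91)
= 10.53 × (0.5553 − 0.2203) + 1.169 × 0.2203 = 3.783 mg/L.
DO = 8.95 − 3.783 = 5.167 mg/L.

DO ≈ 5.17 mg/L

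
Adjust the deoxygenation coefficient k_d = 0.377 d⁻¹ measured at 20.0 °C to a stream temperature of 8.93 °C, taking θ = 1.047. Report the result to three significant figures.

k_d ≈ 0.227 d⁻¹

k_d(T₂) = k_d(T₁) · θ^(T₂−T₁) = 0.377 × 1.047^(8.93−20.0)
= 0.377 × 1.047^-11.1 = 0.377 × 0.6014 = 0.2267 d⁻¹.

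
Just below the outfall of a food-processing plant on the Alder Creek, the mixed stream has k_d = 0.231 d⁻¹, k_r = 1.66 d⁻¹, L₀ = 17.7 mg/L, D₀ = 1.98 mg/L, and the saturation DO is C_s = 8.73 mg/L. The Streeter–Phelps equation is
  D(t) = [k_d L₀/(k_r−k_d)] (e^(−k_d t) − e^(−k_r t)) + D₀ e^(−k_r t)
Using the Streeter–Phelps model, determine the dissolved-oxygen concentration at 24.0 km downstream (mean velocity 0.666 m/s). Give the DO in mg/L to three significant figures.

DO ≈ 6.57 mg/L

Travel time t = x/v = 24.0 km / (0.666 m/s) = 24000 m / 0.666 m/s = 36040 s = 0.4171 d.
k_d L₀/(k_r−k_d) = 0.231×17.7/(1.66−0.231) = 4.089/1.429 = 2.861 mg/L.
e^(−k_d t) = e^(−0.231×0.4171) = 0.9081; e^(−k_r t) = e^(−1.66×0.4171) = 0.5004.
D = 2.861 × (0.9081 − 0.5004) + 1.98 × 0.5004 = 1.167 + 0.9908 = 2.157 mg/L.
DO = C_s − D = 8.73 − 2.157 = 6.573 mg/L.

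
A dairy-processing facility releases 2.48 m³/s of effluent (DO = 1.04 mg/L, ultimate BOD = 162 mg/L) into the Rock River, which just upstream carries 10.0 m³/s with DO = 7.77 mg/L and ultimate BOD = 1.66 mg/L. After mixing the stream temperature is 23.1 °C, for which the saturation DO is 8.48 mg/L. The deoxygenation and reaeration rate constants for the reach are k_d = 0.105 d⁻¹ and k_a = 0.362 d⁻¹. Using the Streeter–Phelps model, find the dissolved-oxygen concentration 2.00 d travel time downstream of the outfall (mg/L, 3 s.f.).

Mixed DO = (10.0×7.77 + 2.48×1.04)/(10.0+2.48) = 80.28/12.48 = 6.433 mg/L.
Mixed L₀ = (10.0×1.66 + 2.48×162)/(12.48) = 418.4/12.48 = 33.52 mg/L.
Initial deficit D₀ = C_s − DO₀ = 8.48 − 6.433 = 2.047 mg/L.
D(2.00) = [0.105×33.52/(0.362−0.105)](e^(−0.105×2.00) − e^(−0.362×2.00)) + 2.047 e^(−0.362×2.00)
= 13.70 × (0.8106 − 0.4848) + 2.047 × 0.4848 = 5.454 mg/L.
DO = 8.48 − 5.454 = 3.026 mg/L.

DO ≈ 3.03 mg/L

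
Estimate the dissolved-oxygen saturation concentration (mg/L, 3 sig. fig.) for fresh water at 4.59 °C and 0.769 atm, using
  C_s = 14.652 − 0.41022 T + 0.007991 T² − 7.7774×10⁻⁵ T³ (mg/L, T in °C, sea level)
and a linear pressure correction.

C_s ≈ 9.94 mg/L

At sea level: C_s = 14.652 − 0.41022×4.59 + 0.007991×4.59² − 7.7774×10⁻⁵×4.59³ = 12.93 mg/L.
Pressure correction: C_s' = 12.93 × 0.769 = 9.943 mg/L.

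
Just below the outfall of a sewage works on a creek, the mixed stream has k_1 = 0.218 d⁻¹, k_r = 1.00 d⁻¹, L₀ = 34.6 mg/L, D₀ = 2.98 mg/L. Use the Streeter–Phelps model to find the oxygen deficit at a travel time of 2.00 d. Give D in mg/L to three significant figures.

D ≈ 5.33 mg/L

k_1 L₀/(k_r−k_1) = 0.218×34.6/(1.00−0.218) = 7.543/0.7820 = 9.646 mg/L.
e^(−k_1 t) = e^(−0.218×2.000) = 0.6466; e^(−k_r t) = e^(−1.00×2.000) = 0.1353.
D = 9.646 × (0.6466 − 0.1353) + 2.98 × 0.1353 = 4.932 + 0.4033 = 5.335 mg/L.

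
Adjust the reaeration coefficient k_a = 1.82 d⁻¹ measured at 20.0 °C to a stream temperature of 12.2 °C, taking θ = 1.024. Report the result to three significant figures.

k_a ≈ 1.51 d⁻¹

k_a(T₂) = k_a(T₁) · θ^(T₂−T₁) = 1.82 × 1.024^(12.2−20.0)
= 1.82 × 1.024^-7.80 = 1.82 × 0.8311 = 1.513 d⁻¹.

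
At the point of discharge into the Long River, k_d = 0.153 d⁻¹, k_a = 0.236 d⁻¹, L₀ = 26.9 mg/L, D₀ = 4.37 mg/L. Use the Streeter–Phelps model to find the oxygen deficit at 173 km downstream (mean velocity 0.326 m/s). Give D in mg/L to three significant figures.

Travel time t = x/v = 173 km / (0.326 m/s) = 173000 m / 0.326 m/s = 530700 s = 6.142 d.
k_d L₀/(k_a−k_d) = 0.153×26.9/(0.236−0.153) = 4.116/0.08300 = 49.59 mg/L.
e^(−k_d t) = e^(−0.153×6.142) = 0.3907; e^(−k_a t) = e^(−0.236×6.142) = 0.2347.
D = 49.59 × (0.3907 − 0.2347) + 4.37 × 0.2347 = 7.738 + 1.026 = 8.764 mg/L.

D ≈ 8.76 mg/L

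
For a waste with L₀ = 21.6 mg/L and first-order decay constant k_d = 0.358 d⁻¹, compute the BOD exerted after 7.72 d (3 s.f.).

y_t = L₀(1 − e^(−k_d t)) = 21.6 × (1 − e^(−0.358×7.72))
= 21.6 × (1 − 0.06305) = 21.6 × 0.9369 = 20.24 mg/L.

y ≈ 20.2 mg/L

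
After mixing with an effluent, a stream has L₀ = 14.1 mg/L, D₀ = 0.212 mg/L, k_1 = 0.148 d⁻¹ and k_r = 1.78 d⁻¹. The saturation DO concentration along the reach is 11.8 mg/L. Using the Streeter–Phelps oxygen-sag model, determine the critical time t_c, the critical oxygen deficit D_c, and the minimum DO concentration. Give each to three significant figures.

With k_r/k_1 = 12.03 and 1 − D₀(k_r−k_1)/(k_1 L₀) = 0.8342,
t_c = ln(12.03 × 0.8342) / (1.78 − 0.148) = ln(10.03) / 1.632 = 2.306/1.632 = 1.413 d.
D_c = (k_1/k_r) L₀ e^(−k_1 t_c) = (0.148/1.78) × 14.1 × e^(−0.148×1.413) = 0.08315 × 14.1 × 0.8113 = 0.9511 mg/L.
Minimum DO = C_s − D_c = 11.8 − 0.9511 = 10.85 mg/L.

t_c ≈ 1.41 d; D_c ≈ 0.951 mg/L; min DO ≈ 10.8 mg/L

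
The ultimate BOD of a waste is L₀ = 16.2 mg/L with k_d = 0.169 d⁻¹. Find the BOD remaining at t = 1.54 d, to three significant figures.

L ≈ 12.5 mg/L

L_t = L₀ e^(−k_d t) = 16.2 × e^(−0.169×1.54) = 16.2 × 0.7709 = 12.49 mg/L.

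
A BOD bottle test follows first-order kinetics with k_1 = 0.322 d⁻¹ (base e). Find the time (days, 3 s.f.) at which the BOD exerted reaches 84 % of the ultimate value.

y/L₀ = 1 − e^(−k_1 t) = 0.84 ⇒ e^(−k_1 t) = 0.160
t = −ln(0.160) / 0.322 = 1.833 / 0.322 = 5.691 d.

t ≈ 5.69 d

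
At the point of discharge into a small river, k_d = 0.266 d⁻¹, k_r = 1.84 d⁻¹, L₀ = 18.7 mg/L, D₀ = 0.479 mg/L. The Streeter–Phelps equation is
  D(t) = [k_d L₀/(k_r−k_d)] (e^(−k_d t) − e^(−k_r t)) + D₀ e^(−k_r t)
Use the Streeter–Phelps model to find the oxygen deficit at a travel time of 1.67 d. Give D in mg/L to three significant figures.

k_d L₀/(k_r−k_d) = 0.266×18.7/(1.84−0.266) = 4.974/1.574 = 3.160 mg/L.
e^(−k_d t) = e^(−0.266×1.670) = 0.6413; e^(−k_r t) = e^(−1.84×1.670) = 0.04629.
D = 3.160 × (0.6413 − 0.04629) + 0.479 × 0.04629 = 1.880 + 0.02217 = 1.903 mg/L.

D ≈ 1.90 mg/L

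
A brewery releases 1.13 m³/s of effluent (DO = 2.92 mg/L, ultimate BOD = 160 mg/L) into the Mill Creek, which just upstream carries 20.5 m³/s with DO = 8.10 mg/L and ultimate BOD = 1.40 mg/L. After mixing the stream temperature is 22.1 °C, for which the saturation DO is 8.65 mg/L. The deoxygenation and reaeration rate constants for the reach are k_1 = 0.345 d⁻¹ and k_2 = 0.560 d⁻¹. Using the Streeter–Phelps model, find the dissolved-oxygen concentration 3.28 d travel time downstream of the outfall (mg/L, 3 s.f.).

DO ≈ 5.98 mg/L

Mixed DO = (20.5×8.10 + 1.13×2.92)/(20.5+1.13) = 169.3/21.63 = 7.829 mg/L.
Mixed L₀ = (20.5×1.40 + 1.13×160)/(21.63) = 209.5/21.63 = 9.686 mg/L.
Initial deficit D₀ = C_s − DO₀ = 8.65 − 7.829 = 0.8206 mg/L.
D(3.28) = [0.345×9.686/(0.560−0.345)](e^(−0.345×3.28) − e^(−0.560×3.28)) + 0.8206 e^(−0.560×3.28)
= 15.54 × (0.3225 − 0.1593) + 0.8206 × 0.1593 = 2.667 mg/L.
DO = 8.65 − 2.667 = 5.983 mg/L.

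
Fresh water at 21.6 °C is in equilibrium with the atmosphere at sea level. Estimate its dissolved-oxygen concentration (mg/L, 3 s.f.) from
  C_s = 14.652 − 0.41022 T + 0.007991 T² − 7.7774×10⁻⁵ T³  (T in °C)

C_s = 14.652 − 0.41022×21.6 + 0.007991×21.6² − 7.7774×10⁻⁵×21.6³ = 8.736 mg/L.

C_s ≈ 8.74 mg/L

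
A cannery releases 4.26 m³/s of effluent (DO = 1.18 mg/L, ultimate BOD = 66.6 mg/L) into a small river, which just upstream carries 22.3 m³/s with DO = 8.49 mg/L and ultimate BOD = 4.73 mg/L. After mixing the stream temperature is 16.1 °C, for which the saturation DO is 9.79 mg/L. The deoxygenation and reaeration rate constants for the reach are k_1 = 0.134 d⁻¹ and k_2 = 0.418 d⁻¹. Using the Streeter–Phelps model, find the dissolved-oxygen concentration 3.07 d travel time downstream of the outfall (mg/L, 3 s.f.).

DO ≈ 6.44 mg/L

Mixed DO = (22.3×8.49 + 4.26×1.18)/(22.3+4.26) = 194.4/26.56 = 7.318 mg/L.
Mixed L₀ = (22.3×4.73 + 4.26×66.6)/(26.56) = 389.2/26.56 = 14.65 mg/L.
Initial deficit D₀ = C_s − DO₀ = 9.79 − 7.318 = 2.472 mg/L.
D(3.07) = [0.134×14.65/(0.418−0.134)](e^(−0.134×3.07) − e^(−0.418×3.07)) + 2.472 e^(−0.418×3.07)
= 6.914 × (0.6627 − 0.2771) + 2.472 × 0.2771 = 3.351 mg/L.
DO = 9.79 − 3.351 = 6.439 mg/L.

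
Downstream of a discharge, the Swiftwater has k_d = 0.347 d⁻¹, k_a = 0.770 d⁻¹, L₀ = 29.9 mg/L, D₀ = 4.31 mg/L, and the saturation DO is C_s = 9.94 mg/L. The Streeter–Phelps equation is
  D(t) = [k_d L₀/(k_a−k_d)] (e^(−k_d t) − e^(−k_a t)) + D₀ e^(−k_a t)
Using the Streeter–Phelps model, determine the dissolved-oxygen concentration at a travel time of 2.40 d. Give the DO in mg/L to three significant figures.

DO ≈ 2.46 mg/L

k_d L₀/(k_a−k_d) = 0.347×29.9/(0.770−0.347) = 10.38/0.4230 = 24.53 mg/L.
e^(−k_d t) = e^(−0.347×2.400) = 0.4348; e^(−k_a t) = e^(−0.770×2.400) = 0.1576.
D = 24.53 × (0.4348 − 0.1576) + 4.31 × 0.1576 = 6.801 + 0.6790 = 7.480 mg/L.
DO = C_s − D = 9.94 − 7.480 = 2.460 mg/L.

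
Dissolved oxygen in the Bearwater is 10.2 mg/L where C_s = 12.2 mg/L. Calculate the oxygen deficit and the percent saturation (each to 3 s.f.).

D ≈ 2.00 mg/L; 83.6 % saturation

D = C_s − C = 12.2 − 10.2 = 2.00 mg/L.
% saturation = 10.2/12.2 × 100 = 83.6 %.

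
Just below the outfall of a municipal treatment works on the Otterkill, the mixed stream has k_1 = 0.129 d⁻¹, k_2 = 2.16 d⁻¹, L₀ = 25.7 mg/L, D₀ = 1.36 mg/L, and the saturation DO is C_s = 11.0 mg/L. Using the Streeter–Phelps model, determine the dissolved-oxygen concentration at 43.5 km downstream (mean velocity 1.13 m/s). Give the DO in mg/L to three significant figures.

DO ≈ 9.56 mg/L

Travel time t = x/v = 43.5 km / (1.13 m/s) = 43500 m / 1.13 m/s = 38500 s = 0.4456 d.
k_1 L₀/(k_2−k_1) = 0.129×25.7/(2.16−0.129) = 3.315/2.031 = 1.632 mg/L.
e^(−k_1 t) = e^(−0.129×0.4456) = 0.9441; e^(−k_2 t) = e^(−2.16×0.4456) = 0.3820.
D = 1.632 × (0.9441 − 0.3820) + 1.36 × 0.3820 = 0.9176 + 0.5195 = 1.437 mg/L.
DO = C_s − D = 11.0 − 1.437 = 9.563 mg/L.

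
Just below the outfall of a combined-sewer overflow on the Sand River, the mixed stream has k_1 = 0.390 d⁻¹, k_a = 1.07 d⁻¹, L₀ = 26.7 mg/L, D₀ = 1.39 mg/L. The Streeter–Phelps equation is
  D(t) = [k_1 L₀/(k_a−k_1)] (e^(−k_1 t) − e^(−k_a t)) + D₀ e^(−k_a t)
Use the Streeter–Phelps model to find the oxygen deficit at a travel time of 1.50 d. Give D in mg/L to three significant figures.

D ≈ 5.73 mg/L

k_1 L₀/(k_a−k_1) = 0.390×26.7/(1.07−0.390) = 10.41/0.6800 = 15.31 mg/L.
e^(−k_1 t) = e^(−0.390×1.500) = 0.5571; e^(−k_a t) = e^(−1.07×1.500) = 0.2009.
D = 15.31 × (0.5571 − 0.2009) + 1.39 × 0.2009 = 5.455 + 0.2792 = 5.734 mg/L.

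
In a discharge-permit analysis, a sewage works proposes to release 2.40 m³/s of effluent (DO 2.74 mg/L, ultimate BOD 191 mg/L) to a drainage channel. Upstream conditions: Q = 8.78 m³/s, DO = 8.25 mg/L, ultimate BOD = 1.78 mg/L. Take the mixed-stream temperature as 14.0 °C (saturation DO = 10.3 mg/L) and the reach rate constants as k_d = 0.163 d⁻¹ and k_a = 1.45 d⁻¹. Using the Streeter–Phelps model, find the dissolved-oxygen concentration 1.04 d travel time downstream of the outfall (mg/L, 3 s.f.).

DO ≈ 6.24 mg/L

Mixed DO = (8.78×8.25 + 2.40×2.74)/(8.78+2.40) = 79.01/11.18 = 7.067 mg/L.
Mixed L₀ = (8.78×1.78 + 2.40×191)/(11.18) = 474.0/11.18 = 42.40 mg/L.
Initial deficit D₀ = C_s − DO₀ = 10.3 − 7.067 = 3.233 mg/L.
D(1.04) = [0.163×42.40/(1.45−0.163)](e^(−0.163×1.04) − e^(−1.45×1.04)) + 3.233 e^(−1.45×1.04)
= 5.370 × (0.8441 − 0.2214) + 3.233 × 0.2214 = 4.060 mg/L.
DO = 10.3 − 4.060 = 6.240 mg/L.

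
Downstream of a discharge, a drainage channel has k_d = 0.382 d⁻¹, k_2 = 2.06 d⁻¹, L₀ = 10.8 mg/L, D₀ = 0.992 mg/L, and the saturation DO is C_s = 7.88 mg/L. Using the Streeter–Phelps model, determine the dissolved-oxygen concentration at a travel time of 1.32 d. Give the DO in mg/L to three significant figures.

DO ≈ 6.49 mg/L

k_d L₀/(k_2−k_d) = 0.382×10.8/(2.06−0.382) = 4.126/1.678 = 2.459 mg/L.
e^(−k_d t) = e^(−0.382×1.320) = 0.6040; e^(−k_2 t) = e^(−2.06×1.320) = 0.06593.
D = 2.459 × (0.6040 − 0.06593) + 0.992 × 0.06593 = 1.323 + 0.06540 = 1.388 mg/L.
DO = C_s − D = 7.88 − 1.388 = 6.492 mg/L.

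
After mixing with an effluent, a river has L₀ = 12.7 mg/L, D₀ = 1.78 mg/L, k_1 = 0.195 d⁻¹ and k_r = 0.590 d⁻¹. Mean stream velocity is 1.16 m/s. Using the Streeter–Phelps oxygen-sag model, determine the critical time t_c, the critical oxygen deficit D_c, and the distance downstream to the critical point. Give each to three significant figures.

t_c ≈ 1.96 d; D_c ≈ 2.87 mg/L; x_c ≈ 196 km

t_c = [1/(k_r−k_1)] ln[(k_r/k_1)(1 − D₀(k_r−k_1)/(k_1 L₀))]
= [1/(0.590−0.195)] ln[(0.590/0.195)(1 − 1.78×0.3950/(0.195×12.7))]
= (1/0.3950) ln[3.026 × 0.7161] = 2.532 × ln(2.167) = 2.532 × 0.7732 = 1.957 d.
L(t_c) = L₀ e^(−k_1 t_c) = 12.7 × 0.6827 = 8.670 mg/L, and at the critical point k_r D_c = k_1 L, so D_c = (0.195/0.590) × 8.670 = 2.866 mg/L.
x_c = v t_c = 1.16 m/s × 1.957 d × 86400 s/d = 196200 m ≈ 196 km.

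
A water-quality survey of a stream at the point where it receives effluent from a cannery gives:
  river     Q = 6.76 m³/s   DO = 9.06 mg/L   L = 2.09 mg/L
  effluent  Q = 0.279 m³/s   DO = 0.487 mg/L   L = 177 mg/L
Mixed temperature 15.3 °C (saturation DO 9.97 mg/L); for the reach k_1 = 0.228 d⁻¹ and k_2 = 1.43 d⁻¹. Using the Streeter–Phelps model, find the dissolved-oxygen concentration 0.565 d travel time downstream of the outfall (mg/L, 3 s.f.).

Mixed DO = (6.76×9.06 + 0.279×0.487)/(6.76+0.279) = 61.38/7.039 = 8.720 mg/L.
Mixed L₀ = (6.76×2.09 + 0.279×177)/(7.039) = 63.51/7.039 = 9.023 mg/L.
Initial deficit D₀ = C_s − DO₀ = 9.97 − 8.720 = 1.250 mg/L.
D(0.565) = [0.228×9.023/(1.43−0.228)](e^(−0.228×0.565) − e^(−1.43×0.565)) + 1.250 e^(−1.43×0.565)
= 1.711 × (0.8791 − 0.4458) + 1.250 × 0.4458 = 1.299 mg/L.
DO = 9.97 − 1.299 = 8.671 mg/L.

DO ≈ 8.67 mg/L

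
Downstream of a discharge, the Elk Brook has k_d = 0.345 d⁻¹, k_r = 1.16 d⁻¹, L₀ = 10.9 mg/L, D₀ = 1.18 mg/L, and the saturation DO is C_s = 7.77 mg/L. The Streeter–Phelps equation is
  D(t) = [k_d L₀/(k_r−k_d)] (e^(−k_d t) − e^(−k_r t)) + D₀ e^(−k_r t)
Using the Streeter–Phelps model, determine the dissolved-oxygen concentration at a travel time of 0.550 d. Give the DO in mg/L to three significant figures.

k_d L₀/(k_r−k_d) = 0.345×10.9/(1.16−0.345) = 3.760/0.8150 = 4.614 mg/L.
e^(−k_d t) = e^(−0.345×0.5500) = 0.8272; e^(−k_r t) = e^(−1.16×0.5500) = 0.5283.
D = 4.614 × (0.8272 − 0.5283) + 1.18 × 0.5283 = 1.379 + 0.6235 = 2.002 mg/L.
DO = C_s − D = 7.77 − 2.002 = 5.768 mg/L.

DO ≈ 5.77 mg/L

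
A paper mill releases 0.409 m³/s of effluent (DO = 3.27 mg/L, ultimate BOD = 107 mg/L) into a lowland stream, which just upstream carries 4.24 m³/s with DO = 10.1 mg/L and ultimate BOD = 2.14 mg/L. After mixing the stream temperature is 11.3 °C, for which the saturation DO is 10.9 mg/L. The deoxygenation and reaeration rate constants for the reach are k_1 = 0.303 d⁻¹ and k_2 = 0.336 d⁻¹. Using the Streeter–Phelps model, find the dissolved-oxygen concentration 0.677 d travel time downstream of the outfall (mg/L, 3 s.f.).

DO ≈ 7.91 mg/L

Mixed DO = (4.24×10.1 + 0.409×3.27)/(4.24+0.409) = 44.16/4.649 = 9.499 mg/L.
Mixed L₀ = (4.24×2.14 + 0.409×107)/(4.649) = 52.84/4.649 = 11.37 mg/L.
Initial deficit D₀ = C_s − DO₀ = 10.9 − 9.499 = 1.401 mg/L.
D(0.677) = [0.303×11.37/(0.336−0.303)](e^(−0.303×0.677) − e^(−0.336×0.677)) + 1.401 e^(−0.336×0.677)
= 104.4 × (0.8145 − 0.7965) + 1.401 × 0.7965 = 2.994 mg/L.
DO = 10.9 − 2.994 = 7.906 mg/L.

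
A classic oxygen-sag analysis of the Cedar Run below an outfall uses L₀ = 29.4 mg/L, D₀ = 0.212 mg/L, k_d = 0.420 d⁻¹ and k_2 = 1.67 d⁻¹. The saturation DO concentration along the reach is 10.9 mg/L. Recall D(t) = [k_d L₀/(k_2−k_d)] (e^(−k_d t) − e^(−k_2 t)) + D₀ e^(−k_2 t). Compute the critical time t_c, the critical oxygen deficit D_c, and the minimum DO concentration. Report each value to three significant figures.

At the critical point dD/dt = 0, so k_d L₀ e^(−k_d t) = k_2 D. Substituting D(t) from the Streeter–Phelps equation and solving for t gives
t_c = ln[(k_2/k_d)(1 − D₀(k_2−k_d)/(k_d L₀))] / (k_2−k_d).
Here k_2−k_d = 1.250 d⁻¹ and 1 − D₀(k_2−k_d)/(k_d L₀) = 1 − 0.212×1.250/(0.420×29.4) = 0.9785, so
t_c = ln(3.976 × 0.9785) / 1.250 = 1.359 / 1.250 = 1.087 d.
D_c = (k_d/k_2) L₀ e^(−k_d t_c) = (0.420/1.67) × 29.4 × e^(−0.420×1.087) = 0.2515 × 29.4 × 0.6335 = 4.684 mg/L.
Minimum DO = C_s − D_c = 10.9 − 4.684 = 6.216 mg/L.

t_c ≈ 1.09 d; D_c ≈ 4.68 mg/L; min DO ≈ 6.22 mg/L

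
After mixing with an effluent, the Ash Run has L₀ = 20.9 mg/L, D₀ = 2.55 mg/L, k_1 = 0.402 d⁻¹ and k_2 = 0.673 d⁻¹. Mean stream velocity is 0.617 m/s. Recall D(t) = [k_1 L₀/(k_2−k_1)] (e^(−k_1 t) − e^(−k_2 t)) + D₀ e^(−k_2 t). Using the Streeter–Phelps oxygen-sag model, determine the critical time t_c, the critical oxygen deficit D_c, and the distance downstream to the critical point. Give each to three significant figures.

t_c ≈ 1.58 d; D_c ≈ 6.60 mg/L; x_c ≈ 84.5 km

With k_2/k_1 = 1.674 and 1 − D₀(k_2−k_1)/(k_1 L₀) = 0.9177,
t_c = ln(1.674 × 0.9177) / (0.673 − 0.402) = ln(1.536) / 0.2710 = 0.4295/0.2710 = 1.585 d.
L(t_c) = L₀ e^(−k_1 t_c) = 20.9 × 0.5288 = 11.05 mg/L, and at the critical point k_2 D_c = k_1 L, so D_c = (0.402/0.673) × 11.05 = 6.602 mg/L.
x_c = v t_c = 0.617 m/s × 1.585 d × 86400 s/d = 84480 m ≈ 84.5 km.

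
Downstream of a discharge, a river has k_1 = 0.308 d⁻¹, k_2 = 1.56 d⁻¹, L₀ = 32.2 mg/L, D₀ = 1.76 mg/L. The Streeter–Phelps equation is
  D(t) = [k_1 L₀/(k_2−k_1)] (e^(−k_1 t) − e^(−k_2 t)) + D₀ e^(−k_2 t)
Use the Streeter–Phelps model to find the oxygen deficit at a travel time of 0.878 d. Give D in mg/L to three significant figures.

k_1 L₀/(k_2−k_1) = 0.308×32.2/(1.56−0.308) = 9.918/1.252 = 7.921 mg/L.
e^(−k_1 t) = e^(−0.308×0.8780) = 0.7631; e^(−k_2 t) = e^(−1.56×0.8780) = 0.2542.
D = 7.921 × (0.7631 − 0.2542) + 1.76 × 0.2542 = 4.031 + 0.4474 = 4.478 mg/L.

D ≈ 4.48 mg/L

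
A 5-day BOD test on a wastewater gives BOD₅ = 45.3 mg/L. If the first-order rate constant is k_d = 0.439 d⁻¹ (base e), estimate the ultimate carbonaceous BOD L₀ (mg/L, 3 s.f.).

L₀ ≈ 51.0 mg/L

BOD₅ = L₀(1 − e^(−5k_d)) ⇒ L₀ = BOD₅ / (1 − e^(−5×0.439))
= 45.3 / (1 − 0.1114) = 45.3 / 0.8886 = 50.98 mg/L.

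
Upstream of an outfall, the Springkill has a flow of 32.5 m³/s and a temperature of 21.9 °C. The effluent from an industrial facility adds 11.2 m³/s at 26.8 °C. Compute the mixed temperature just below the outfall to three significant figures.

23.2 °C

Flow-weighted mixing: C = (Q_r C_r + Q_w C_w)/(Q_r + Q_w)
= (32.5×21.9 + 11.2×26.8)/(32.5 + 11.2) = 1012/43.70 = 23.16 °C.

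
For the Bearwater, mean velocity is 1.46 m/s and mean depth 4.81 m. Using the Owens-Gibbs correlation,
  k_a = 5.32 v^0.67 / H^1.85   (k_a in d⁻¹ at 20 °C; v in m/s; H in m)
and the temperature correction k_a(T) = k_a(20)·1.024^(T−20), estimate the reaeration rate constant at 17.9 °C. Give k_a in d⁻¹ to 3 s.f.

k_a ≈ 0.357 d⁻¹

k_a(20) = 5.32 × 1.46^0.67 / 4.81^1.85 = 5.32 × 1.289 / 18.28 = 0.3750 d⁻¹.
k_a(17.9) = 0.3750 × 1.024^(17.9−20) = 0.3750 × 0.9514 = 0.3568 d⁻¹.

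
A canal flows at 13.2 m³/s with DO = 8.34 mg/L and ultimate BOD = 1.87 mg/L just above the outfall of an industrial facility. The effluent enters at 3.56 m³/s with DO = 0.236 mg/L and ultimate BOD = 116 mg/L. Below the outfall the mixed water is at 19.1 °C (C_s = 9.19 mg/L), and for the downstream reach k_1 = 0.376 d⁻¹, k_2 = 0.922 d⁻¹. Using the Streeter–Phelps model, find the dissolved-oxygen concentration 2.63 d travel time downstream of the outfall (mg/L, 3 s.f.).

Mixed DO = (13.2×8.34 + 3.56×0.236)/(13.2+3.56) = 110.9/16.76 = 6.619 mg/L.
Mixed L₀ = (13.2×1.87 + 3.56×116)/(16.76) = 437.6/16.76 = 26.11 mg/L.
Initial deficit D₀ = C_s − DO₀ = 9.19 − 6.619 = 2.571 mg/L.
D(2.63) = [0.376×26.11/(0.922−0.376)](e^(−0.376×2.63) − e^(−0.922×2.63)) + 2.571 e^(−0.922×2.63)
= 17.98 × (0.3720 − 0.08849) + 2.571 × 0.08849 = 5.326 mg/L.
DO = 9.19 − 5.326 = 3.864 mg/L.

DO ≈ 3.86 mg/L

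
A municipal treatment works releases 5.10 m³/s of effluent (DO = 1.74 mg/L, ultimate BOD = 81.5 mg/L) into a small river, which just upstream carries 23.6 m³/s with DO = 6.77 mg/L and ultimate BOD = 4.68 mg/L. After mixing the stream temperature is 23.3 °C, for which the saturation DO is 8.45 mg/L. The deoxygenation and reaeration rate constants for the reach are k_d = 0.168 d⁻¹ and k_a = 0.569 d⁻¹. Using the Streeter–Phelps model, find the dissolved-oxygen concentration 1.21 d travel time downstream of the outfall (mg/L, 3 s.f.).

Mixed DO = (23.6×6.77 + 5.10×1.74)/(23.6+5.10) = 168.6/28.70 = 5.876 mg/L.
Mixed L₀ = (23.6×4.68 + 5.10×81.5)/(28.70) = 526.1/28.70 = 18.33 mg/L.
Initial deficit D₀ = C_s − DO₀ = 8.45 − 5.876 = 2.574 mg/L.
D(1.21) = [0.168×18.33/(0.569−0.168)](e^(−0.168×1.21) − e^(−0.569×1.21)) + 2.574 e^(−0.569×1.21)
= 7.680 × (0.8160 − 0.5023) + 2.574 × 0.5023 = 3.702 mg/L.
DO = 8.45 − 3.702 = 4.748 mg/L.

DO ≈ 4.75 mg/L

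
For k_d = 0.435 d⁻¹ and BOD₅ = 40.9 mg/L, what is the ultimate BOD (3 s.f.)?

L₀ ≈ 46.1 mg/L

BOD₅ = L₀(1 − e^(−5k_d)) ⇒ L₀ = BOD₅ / (1 − e^(−5×0.435))
= 40.9 / (1 − 0.1136) = 40.9 / 0.8864 = 46.14 mg/L.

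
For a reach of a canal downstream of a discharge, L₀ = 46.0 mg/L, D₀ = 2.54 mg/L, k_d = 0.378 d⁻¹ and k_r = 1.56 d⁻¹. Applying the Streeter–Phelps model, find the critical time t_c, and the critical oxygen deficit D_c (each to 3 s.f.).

At the critical point dD/dt = 0, so k_d L₀ e^(−k_d t) = k_r D. Substituting D(t) from the Streeter–Phelps equation and solving for t gives
t_c = ln[(k_r/k_d)(1 − D₀(k_r−k_d)/(k_d L₀))] / (k_r−k_d).
Here k_r−k_d = 1.182 d⁻¹ and 1 − D₀(k_r−k_d)/(k_d L₀) = 1 − 2.54×1.182/(0.378×46.0) = 0.8273, so
t_c = ln(4.127 × 0.8273) / 1.182 = 1.228 / 1.182 = 1.039 d.
L(t_c) = L₀ e^(−k_d t_c) = 46.0 × 0.6752 = 31.06 mg/L, and at the critical point k_r D_c = k_d L, so D_c = (0.378/1.56) × 31.06 = 7.526 mg/L.

t_c ≈ 1.04 d; D_c ≈ 7.53 mg/L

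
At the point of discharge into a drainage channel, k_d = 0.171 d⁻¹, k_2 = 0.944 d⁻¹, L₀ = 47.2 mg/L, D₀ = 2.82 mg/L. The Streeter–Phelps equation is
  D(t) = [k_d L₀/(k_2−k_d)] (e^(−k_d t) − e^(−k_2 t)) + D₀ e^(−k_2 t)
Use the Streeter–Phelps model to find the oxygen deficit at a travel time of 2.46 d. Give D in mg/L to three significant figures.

D ≈ 6.11 mg/L

k_d L₀/(k_2−k_d) = 0.171×47.2/(0.944−0.171) = 8.071/0.7730 = 10.44 mg/L.
e^(−k_d t) = e^(−0.171×2.460) = 0.6566; e^(−k_2 t) = e^(−0.944×2.460) = 0.09805.
D = 10.44 × (0.6566 − 0.09805) + 2.82 × 0.09805 = 5.832 + 0.2765 = 6.109 mg/L.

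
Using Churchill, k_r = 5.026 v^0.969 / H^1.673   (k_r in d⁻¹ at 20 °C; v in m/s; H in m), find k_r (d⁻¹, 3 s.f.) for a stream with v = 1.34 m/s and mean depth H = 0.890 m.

k_r ≈ 8.11 d⁻¹

k_r = 5.026 × 1.34^0.969 / 0.890^1.673 = 5.026 × 1.328 / 0.8229 = 8.111 d⁻¹.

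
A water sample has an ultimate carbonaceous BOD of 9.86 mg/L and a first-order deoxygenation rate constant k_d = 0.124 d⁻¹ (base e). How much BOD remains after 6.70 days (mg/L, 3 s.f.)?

L ≈ 4.30 mg/L

L_t = L₀ e^(−k_d t) = 9.86 × e^(−0.124×6.70) = 9.86 × 0.4357 = 4.296 mg/L.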